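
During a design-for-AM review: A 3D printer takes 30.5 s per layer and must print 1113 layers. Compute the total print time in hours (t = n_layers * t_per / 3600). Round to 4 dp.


t = 1113 * 30.5 / 3600 = 9.4296 hrs


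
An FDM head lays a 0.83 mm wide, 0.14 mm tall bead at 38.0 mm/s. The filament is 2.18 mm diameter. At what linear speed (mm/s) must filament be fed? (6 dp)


Q = 0.83 * 0.14 * 38.0 = 4.4156 mm^3/s
A_fil = pi*(2.18/2)^2 = 3.73252623 mm^2
v_feed = 4.4156 / 3.73252623 = 1.183006 mm/s


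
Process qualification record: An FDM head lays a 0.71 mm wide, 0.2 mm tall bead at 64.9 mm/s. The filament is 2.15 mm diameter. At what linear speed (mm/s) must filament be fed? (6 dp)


Q = 0.71 * 0.2 * 64.9 = 9.2158 mm^3/s
A_fil = pi*(2.15/2)^2 = 3.63050301 mm^2
v_feed = 9.2158 / 3.63050301 = 2.538436 mm/s


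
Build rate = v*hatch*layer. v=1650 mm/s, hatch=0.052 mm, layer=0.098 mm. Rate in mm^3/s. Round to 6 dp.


Rate = 1650 * 0.052 * 0.098 = 8.4084 mm^3/s


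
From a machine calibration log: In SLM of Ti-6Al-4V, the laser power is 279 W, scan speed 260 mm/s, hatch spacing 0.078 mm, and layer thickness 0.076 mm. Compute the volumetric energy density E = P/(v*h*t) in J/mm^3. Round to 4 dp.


E = 279 / (260*0.078*0.076) = 181.0184 J/mm^3


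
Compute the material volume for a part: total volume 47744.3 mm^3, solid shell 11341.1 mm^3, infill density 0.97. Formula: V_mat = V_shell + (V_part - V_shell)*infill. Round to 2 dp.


V_infill = (47744.3 - 11341.1) * 0.97 = 35311.1
V_total = 11341.1 + 35311.1 = 46652.2 mm^3


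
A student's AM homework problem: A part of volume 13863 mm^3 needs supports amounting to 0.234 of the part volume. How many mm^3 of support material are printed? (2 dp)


V_support = 13863 * 0.234 = 3243.94 mm^3


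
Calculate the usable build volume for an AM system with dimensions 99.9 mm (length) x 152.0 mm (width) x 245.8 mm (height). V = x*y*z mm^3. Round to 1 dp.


V = 99.9 * 152.0 * 245.8 = 3732423.8 mm^3


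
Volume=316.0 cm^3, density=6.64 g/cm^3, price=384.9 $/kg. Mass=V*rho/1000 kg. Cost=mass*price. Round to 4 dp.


Mass = 316.0*6.64/1000 = 2.09824 kg
Cost = 2.09824 * 384.9 = 807.6126 $


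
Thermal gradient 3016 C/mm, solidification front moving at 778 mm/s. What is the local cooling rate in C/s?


CR = 3016 * 778 = 2346448 C/s


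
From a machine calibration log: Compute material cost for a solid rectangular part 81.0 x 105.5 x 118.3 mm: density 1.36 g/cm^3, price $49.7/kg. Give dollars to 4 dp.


V = 81.0 * 105.5 * 118.3 = 1010932.65 mm^3 = 1010.93265 cm^3
Mass = 1010.93265 * 1.36 / 1000 = 1.3748684 kg
Cost = 1.3748684 * 49.7 = 68.331 $


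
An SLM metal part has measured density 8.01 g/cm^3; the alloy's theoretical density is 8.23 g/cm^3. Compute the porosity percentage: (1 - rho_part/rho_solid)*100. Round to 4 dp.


Porosity = (1-8.01/8.23)*100 = 2.6731 %


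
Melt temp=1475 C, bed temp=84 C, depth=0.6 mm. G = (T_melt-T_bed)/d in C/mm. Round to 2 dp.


G = (1475-84)/0.6 = 2318.33 C/mm


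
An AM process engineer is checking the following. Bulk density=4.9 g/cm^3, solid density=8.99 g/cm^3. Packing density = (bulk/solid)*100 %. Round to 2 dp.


Packing = (4.9/8.99)*100 = 54.51 %


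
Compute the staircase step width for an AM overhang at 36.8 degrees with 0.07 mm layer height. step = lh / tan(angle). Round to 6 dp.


step = 0.07 / tan(36.8) = 0.093571 mm


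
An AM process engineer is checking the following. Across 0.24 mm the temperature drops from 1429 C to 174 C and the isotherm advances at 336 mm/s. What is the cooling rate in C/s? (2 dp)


G = (1429-174)/0.24 = 5229.16666667 C/mm
CR = 5229.16666667 * 336 = 1757000.0 C/s


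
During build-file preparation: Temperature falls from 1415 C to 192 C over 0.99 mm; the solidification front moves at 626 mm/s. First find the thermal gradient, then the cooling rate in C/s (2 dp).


G = (1415-192)/0.99 = 1235.35353535 C/mm
CR = 1235.35353535 * 626 = 773331.31 C/s


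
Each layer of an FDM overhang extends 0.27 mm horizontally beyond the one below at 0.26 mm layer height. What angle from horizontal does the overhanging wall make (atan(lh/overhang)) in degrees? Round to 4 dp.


angle = atan(0.26/0.27) = 43.9191 degrees


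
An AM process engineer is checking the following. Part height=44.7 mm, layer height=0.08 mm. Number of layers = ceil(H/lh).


Layers = ceil(44.7/0.08) = 559


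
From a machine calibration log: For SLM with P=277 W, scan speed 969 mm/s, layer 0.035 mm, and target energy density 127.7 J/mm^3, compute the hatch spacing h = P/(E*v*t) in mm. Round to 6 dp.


h = 277 / (127.7*969*0.035) = 0.063958 mm


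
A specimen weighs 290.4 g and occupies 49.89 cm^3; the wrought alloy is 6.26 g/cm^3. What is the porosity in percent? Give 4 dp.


rho_part = 290.4 / 49.89 = 5.82080577 g/cm^3
Porosity = (1 - 5.82080577/6.26)*100 = 7.0159 %


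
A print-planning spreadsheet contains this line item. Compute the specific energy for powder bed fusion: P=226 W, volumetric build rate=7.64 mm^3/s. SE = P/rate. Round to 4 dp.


SE = 226 / 7.64 = 29.5812 J/mm^3


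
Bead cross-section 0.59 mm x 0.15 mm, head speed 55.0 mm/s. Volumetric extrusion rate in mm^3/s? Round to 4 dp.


Rate = 0.59 * 0.15 * 55.0 = 4.8675 mm^3/s


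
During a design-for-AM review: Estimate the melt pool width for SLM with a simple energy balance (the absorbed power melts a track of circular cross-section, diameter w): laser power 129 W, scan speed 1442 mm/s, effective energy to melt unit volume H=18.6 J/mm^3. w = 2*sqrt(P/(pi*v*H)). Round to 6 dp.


w = 2*sqrt(129/(pi*1442*18.6)) = 0.078255 mm


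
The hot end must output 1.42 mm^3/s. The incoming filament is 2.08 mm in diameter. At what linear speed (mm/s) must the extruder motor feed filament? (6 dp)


A = pi*(2.08/2)^2 = 3.397947
v = 1.42 / 3.397947 = 0.417899 mm/s


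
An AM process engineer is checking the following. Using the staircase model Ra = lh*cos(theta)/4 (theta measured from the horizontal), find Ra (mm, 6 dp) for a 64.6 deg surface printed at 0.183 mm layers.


Ra = 0.183 * cos(64.6) / 4 = 0.019624 mm


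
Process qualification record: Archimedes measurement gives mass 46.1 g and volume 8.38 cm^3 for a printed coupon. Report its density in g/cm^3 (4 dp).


rho = 46.1 / 8.38 = 5.5012 g/cm^3


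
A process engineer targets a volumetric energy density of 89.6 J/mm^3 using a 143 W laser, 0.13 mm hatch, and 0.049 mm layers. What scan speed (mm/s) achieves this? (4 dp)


v = 143 / (89.6*0.13*0.049) = 250.5466 mm/s


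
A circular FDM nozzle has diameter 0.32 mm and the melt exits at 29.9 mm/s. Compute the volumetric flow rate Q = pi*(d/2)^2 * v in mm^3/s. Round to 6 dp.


A = pi*(0.32/2)^2 = 0.08042477 mm^2
Q = 0.08042477 * 29.9 = 2.404701 mm^3/s


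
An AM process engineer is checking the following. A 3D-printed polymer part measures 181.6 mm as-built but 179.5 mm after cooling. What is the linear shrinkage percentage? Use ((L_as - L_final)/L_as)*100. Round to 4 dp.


Shrinkage = ((181.6-179.5)/181.6)*100 = 1.1564 %


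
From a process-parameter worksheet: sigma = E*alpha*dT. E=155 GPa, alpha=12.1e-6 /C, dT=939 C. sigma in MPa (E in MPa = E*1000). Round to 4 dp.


sigma = 155*1000 * 12.1e-6 * 939 = 1761.0945 MPa


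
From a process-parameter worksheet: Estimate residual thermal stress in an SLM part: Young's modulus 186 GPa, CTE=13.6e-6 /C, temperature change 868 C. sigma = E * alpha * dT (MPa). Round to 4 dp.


sigma = 186*1000 * 13.6e-6 * 868 = 2195.6928 MPa


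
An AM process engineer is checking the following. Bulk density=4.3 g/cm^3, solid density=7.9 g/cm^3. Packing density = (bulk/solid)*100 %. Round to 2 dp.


Packing = (4.3/7.9)*100 = 54.43 %


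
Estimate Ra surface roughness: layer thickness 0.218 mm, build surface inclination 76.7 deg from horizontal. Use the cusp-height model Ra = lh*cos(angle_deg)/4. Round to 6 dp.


Ra = 0.218 * cos(76.7) / 4 = 0.012538 mm


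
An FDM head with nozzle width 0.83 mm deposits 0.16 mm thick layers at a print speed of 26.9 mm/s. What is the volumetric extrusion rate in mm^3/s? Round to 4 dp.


Rate = 0.83 * 0.16 * 26.9 = 3.5723 mm^3/s


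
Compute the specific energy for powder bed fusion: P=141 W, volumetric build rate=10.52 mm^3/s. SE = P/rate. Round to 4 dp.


SE = 141 / 10.52 = 13.403 J/mm^3


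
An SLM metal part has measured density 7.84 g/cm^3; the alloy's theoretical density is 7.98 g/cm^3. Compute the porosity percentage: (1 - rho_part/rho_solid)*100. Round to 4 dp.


Porosity = (1-7.84/7.98)*100 = 1.7544 %


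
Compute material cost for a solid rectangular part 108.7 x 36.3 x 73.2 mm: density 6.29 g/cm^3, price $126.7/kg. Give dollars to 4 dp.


V = 108.7 * 36.3 * 73.2 = 288833.292 mm^3 = 288.833292 cm^3
Mass = 288.833292 * 6.29 / 1000 = 1.81676141 kg
Cost = 1.81676141 * 126.7 = 230.1837 $


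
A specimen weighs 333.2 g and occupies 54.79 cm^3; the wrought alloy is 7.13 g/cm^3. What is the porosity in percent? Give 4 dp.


rho_part = 333.2 / 54.79 = 6.08140172 g/cm^3
Porosity = (1 - 6.08140172/7.13)*100 = 14.7068 %


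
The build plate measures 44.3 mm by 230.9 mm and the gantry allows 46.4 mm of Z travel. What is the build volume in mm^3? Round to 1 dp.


V = 44.3 * 230.9 * 46.4 = 474619.6 mm^3


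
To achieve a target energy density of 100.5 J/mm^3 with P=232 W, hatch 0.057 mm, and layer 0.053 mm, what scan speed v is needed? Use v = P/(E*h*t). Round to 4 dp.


v = 232 / (100.5*0.057*0.053) = 764.1369 mm/s


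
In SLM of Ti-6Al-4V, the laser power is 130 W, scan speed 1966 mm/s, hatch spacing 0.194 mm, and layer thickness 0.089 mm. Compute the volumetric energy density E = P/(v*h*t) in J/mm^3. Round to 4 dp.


E = 130 / (1966*0.194*0.089) = 3.8297 J/mm^3


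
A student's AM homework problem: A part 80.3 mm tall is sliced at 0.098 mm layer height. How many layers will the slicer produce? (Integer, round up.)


Layers = ceil(80.3/0.098) = 820


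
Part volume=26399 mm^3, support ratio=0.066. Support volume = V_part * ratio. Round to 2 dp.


V_support = 26399 * 0.066 = 1742.33 mm^3


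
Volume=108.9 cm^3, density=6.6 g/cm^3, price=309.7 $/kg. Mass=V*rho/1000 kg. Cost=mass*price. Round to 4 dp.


Mass = 108.9*6.6/1000 = 0.71874 kg
Cost = 0.71874 * 309.7 = 222.5938 $


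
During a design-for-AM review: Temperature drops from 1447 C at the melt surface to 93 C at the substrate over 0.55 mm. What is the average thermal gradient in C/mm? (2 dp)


G = (1447-93)/0.55 = 2461.82 C/mm


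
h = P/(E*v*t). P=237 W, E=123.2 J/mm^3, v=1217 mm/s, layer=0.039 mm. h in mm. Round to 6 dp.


h = 237 / (123.2*1217*0.039) = 0.040531 mm


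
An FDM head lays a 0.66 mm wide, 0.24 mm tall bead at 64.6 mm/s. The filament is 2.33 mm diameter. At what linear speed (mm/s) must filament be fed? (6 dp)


Q = 0.66 * 0.24 * 64.6 = 10.23264 mm^3/s
A_fil = pi*(2.33/2)^2 = 4.26384809 mm^2
v_feed = 10.23264 / 4.26384809 = 2.39986 mm/s


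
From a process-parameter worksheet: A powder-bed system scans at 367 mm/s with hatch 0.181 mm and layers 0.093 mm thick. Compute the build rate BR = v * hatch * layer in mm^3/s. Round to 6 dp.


Rate = 367 * 0.181 * 0.093 = 6.177711 mm^3/s


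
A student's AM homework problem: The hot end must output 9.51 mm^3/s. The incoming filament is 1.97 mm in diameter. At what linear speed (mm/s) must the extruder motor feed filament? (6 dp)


A = pi*(1.97/2)^2 = 3.048052
v = 9.51 / 3.048052 = 3.120026 mm/s


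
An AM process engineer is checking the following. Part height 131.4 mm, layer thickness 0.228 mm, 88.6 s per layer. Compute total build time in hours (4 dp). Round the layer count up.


Layers = ceil(131.4/0.228) = 577
t = 577 * 88.6 / 3600 = 14.2006 hrs


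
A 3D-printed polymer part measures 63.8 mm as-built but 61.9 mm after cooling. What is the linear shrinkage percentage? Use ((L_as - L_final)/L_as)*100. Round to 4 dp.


Shrinkage = ((63.8-61.9)/63.8)*100 = 2.9781 %


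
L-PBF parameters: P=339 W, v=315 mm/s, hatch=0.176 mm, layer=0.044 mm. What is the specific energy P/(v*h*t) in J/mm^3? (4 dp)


Build rate = 315 * 0.176 * 0.044 = 2.43936 mm^3/s
SE = 339 / 2.43936 = 138.9709 J/mm^3


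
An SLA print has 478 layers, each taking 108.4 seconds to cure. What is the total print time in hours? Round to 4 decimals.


t = 478 * 108.4 / 3600 = 14.3931 hrs


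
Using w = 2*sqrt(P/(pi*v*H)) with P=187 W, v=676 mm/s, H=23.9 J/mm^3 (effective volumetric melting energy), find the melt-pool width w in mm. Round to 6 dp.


w = 2*sqrt(187/(pi*676*23.9)) = 0.121396 mm


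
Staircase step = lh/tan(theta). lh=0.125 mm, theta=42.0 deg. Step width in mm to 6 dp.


step = 0.125 / tan(42.0) = 0.138827 mm


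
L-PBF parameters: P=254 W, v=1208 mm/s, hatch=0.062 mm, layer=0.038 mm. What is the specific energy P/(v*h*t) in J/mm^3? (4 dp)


Build rate = 1208 * 0.062 * 0.038 = 2.846048 mm^3/s
SE = 254 / 2.846048 = 89.2466 J/mm^3


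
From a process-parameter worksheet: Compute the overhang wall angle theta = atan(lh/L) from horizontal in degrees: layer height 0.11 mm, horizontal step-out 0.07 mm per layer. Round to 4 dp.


angle = atan(0.11/0.07) = 57.5288 degrees


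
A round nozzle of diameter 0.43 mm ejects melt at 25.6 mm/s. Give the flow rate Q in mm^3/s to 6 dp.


A = pi*(0.43/2)^2 = 0.14522012 mm^2
Q = 0.14522012 * 25.6 = 3.717635 mm^3/s


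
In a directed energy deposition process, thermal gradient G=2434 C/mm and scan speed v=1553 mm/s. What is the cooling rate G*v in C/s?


CR = 2434 * 1553 = 3780002 C/s


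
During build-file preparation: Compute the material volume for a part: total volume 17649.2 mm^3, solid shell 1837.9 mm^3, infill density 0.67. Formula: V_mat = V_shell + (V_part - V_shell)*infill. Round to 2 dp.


V_infill = (17649.2 - 1837.9) * 0.67 = 10593.57
V_total = 1837.9 + 10593.57 = 12431.47 mm^3


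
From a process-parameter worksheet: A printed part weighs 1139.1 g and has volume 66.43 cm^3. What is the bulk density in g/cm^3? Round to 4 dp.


rho = 1139.1 / 66.43 = 17.1474 g/cm^3


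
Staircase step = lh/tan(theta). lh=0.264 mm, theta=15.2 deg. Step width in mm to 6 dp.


step = 0.264 / tan(15.2) = 0.971681 mm


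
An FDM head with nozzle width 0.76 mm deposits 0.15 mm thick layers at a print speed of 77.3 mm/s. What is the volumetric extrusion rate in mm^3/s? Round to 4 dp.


Rate = 0.76 * 0.15 * 77.3 = 8.8122 mm^3/s


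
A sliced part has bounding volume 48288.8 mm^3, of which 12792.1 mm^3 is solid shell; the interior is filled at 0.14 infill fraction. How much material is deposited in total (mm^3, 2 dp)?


V_infill = (48288.8 - 12792.1) * 0.14 = 4969.54
V_total = 12792.1 + 4969.54 = 17761.64 mm^3


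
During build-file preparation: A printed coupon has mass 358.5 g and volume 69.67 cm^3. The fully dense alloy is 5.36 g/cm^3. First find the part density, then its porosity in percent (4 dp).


rho_part = 358.5 / 69.67 = 5.14568681 g/cm^3
Porosity = (1 - 5.14568681/5.36)*100 = 3.9984 %


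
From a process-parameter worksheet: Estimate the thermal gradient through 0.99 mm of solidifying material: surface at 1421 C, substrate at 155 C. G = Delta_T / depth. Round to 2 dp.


G = (1421-155)/0.99 = 1278.79 C/mm


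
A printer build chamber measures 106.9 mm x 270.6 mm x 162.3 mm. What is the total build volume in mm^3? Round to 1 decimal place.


V = 106.9 * 270.6 * 162.3 = 4694874.8 mm^3


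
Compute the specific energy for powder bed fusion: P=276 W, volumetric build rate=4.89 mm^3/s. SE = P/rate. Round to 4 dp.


SE = 276 / 4.89 = 56.4417 J/mm^3


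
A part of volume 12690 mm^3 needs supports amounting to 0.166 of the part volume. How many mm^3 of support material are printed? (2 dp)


V_support = 12690 * 0.166 = 2106.54 mm^3


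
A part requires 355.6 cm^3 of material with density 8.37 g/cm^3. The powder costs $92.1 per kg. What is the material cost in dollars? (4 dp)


Mass = 355.6*8.37/1000 = 2.976372 kg
Cost = 2.976372 * 92.1 = 274.1239 $


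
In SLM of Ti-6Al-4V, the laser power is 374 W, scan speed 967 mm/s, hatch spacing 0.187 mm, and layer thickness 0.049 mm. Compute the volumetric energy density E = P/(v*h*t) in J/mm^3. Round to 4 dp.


E = 374 / (967*0.187*0.049) = 42.2092 J/mm^3


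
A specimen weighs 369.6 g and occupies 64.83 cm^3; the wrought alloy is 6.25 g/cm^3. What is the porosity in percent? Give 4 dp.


rho_part = 369.6 / 64.83 = 5.70106432 g/cm^3
Porosity = (1 - 5.70106432/6.25)*100 = 8.783 %


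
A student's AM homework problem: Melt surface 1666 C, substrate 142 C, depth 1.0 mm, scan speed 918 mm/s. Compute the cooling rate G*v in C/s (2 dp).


G = (1666-142)/1.0 = 1524.0 C/mm
CR = 1524.0 * 918 = 1399032.0 C/s


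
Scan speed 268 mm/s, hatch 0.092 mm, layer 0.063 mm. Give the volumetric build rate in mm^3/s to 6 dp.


Rate = 268 * 0.092 * 0.063 = 1.553328 mm^3/s


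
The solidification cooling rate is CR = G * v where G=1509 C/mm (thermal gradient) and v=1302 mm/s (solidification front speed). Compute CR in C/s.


CR = 1509 * 1302 = 1964718 C/s


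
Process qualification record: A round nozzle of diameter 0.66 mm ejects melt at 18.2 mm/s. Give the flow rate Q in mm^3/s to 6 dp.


A = pi*(0.66/2)^2 = 0.34211944 mm^2
Q = 0.34211944 * 18.2 = 6.226574 mm^3/s


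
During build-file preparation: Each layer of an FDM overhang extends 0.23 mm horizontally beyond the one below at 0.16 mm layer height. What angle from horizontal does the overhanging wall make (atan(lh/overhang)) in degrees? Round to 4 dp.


angle = atan(0.16/0.23) = 34.8245 degrees


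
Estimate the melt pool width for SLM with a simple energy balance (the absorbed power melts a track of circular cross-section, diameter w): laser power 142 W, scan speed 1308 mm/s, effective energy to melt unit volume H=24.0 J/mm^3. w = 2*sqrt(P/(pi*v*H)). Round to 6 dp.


w = 2*sqrt(142/(pi*1308*24.0)) = 0.075891 mm


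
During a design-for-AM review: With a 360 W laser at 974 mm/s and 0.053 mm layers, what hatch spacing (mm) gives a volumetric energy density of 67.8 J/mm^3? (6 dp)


h = 360 / (67.8*974*0.053) = 0.102858 mm


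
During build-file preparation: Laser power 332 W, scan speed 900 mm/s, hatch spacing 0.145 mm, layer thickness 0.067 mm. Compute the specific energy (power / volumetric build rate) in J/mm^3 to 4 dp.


Build rate = 900 * 0.145 * 0.067 = 8.7435 mm^3/s
SE = 332 / 8.7435 = 37.9711 J/mm^3


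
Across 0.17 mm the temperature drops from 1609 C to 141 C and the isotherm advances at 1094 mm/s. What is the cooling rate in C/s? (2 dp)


G = (1609-141)/0.17 = 8635.29411765 C/mm
CR = 8635.29411765 * 1094 = 9447011.76 C/s


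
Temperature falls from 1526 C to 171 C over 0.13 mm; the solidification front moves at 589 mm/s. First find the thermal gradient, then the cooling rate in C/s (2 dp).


G = (1526-171)/0.13 = 10423.07692308 C/mm
CR = 10423.07692308 * 589 = 6139192.31 C/s


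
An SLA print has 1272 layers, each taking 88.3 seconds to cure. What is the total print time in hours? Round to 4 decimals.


t = 1272 * 88.3 / 3600 = 31.1993 hrs


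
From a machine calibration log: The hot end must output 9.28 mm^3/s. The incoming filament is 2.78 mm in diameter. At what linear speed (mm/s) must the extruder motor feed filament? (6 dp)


A = pi*(2.78/2)^2 = 6.069871
v = 9.28 / 6.069871 = 1.528863 mm/s


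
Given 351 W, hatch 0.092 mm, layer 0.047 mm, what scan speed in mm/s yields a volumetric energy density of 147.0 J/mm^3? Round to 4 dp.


v = 351 / (147.0*0.092*0.047) = 552.2098 mm/s


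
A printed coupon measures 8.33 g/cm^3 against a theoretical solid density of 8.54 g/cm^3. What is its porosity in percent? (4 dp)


Porosity = (1-8.33/8.54)*100 = 2.459 %


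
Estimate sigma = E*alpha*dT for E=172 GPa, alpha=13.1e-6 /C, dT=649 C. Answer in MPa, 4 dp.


sigma = 172*1000 * 13.1e-6 * 649 = 1462.3268 MPa


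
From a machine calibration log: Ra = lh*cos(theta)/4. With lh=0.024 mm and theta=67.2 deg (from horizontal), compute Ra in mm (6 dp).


Ra = 0.024 * cos(67.2) / 4 = 0.002325 mm


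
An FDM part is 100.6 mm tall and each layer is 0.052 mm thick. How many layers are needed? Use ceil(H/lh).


Layers = ceil(100.6/0.052) = 1935


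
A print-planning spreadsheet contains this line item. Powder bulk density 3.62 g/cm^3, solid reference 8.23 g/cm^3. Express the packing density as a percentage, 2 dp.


Packing = (3.62/8.23)*100 = 43.99 %


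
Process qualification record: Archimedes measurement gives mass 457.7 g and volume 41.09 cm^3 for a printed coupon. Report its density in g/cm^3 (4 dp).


rho = 457.7 / 41.09 = 11.139 g/cm^3


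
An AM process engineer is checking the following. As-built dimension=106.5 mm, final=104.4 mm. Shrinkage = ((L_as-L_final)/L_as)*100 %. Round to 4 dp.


Shrinkage = ((106.5-104.4)/106.5)*100 = 1.9718 %


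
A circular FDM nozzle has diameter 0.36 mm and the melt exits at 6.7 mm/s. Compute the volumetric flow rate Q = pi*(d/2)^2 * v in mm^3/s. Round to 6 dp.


A = pi*(0.36/2)^2 = 0.1017876 mm^2
Q = 0.1017876 * 6.7 = 0.681977 mm^3/s


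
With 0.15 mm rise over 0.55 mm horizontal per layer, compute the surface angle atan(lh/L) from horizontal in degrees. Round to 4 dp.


angle = atan(0.15/0.55) = 15.2551 degrees


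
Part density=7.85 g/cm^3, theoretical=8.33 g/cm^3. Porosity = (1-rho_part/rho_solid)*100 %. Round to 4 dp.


Porosity = (1-7.85/8.33)*100 = 5.7623 %


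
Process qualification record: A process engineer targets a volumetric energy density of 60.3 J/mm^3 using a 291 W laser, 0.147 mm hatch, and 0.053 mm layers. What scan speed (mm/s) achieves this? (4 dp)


v = 291 / (60.3*0.147*0.053) = 619.4161 mm/s


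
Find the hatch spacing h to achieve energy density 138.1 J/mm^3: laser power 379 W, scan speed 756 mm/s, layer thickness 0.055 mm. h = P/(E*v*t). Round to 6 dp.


h = 379 / (138.1*756*0.055) = 0.066003 mm


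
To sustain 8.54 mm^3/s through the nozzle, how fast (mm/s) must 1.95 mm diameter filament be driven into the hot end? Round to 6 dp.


A = pi*(1.95/2)^2 = 2.986477
v = 8.54 / 2.986477 = 2.859557 mm/s


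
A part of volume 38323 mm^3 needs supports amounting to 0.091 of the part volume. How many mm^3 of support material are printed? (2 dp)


V_support = 38323 * 0.091 = 3487.39 mm^3


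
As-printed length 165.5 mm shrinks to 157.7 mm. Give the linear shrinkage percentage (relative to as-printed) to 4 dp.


Shrinkage = ((165.5-157.7)/165.5)*100 = 4.713 %


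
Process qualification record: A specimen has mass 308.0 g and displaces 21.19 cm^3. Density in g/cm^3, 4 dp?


rho = 308.0 / 21.19 = 14.5352 g/cm^3


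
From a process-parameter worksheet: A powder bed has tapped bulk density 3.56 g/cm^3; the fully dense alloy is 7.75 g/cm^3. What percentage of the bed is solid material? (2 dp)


Packing = (3.56/7.75)*100 = 45.94 %


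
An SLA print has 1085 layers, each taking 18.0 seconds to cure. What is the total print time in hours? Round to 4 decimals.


t = 1085 * 18.0 / 3600 = 5.425 hrs


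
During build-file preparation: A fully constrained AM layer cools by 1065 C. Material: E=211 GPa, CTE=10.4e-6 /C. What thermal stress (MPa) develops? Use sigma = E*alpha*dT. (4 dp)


sigma = 211*1000 * 10.4e-6 * 1065 = 2337.036 MPa


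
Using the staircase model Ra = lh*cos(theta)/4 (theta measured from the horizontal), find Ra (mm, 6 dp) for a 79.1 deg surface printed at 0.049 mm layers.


Ra = 0.049 * cos(79.1) / 4 = 0.002316 mm


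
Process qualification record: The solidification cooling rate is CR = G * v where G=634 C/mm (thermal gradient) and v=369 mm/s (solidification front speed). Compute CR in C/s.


CR = 634 * 369 = 233946 C/s


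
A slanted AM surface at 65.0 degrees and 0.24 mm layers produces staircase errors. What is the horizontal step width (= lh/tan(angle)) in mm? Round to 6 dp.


step = 0.24 / tan(65.0) = 0.111914 mm


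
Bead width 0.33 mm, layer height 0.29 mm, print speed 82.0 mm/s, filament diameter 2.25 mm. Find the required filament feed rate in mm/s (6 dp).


Q = 0.33 * 0.29 * 82.0 = 7.8474 mm^3/s
A_fil = pi*(2.25/2)^2 = 3.9760782 mm^2
v_feed = 7.8474 / 3.9760782 = 1.973653 mm/s


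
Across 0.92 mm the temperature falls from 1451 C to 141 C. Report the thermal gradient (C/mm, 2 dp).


G = (1451-141)/0.92 = 1423.91 C/mm


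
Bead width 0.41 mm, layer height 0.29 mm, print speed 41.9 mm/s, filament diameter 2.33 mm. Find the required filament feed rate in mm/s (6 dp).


Q = 0.41 * 0.29 * 41.9 = 4.98191 mm^3/s
A_fil = pi*(2.33/2)^2 = 4.26384809 mm^2
v_feed = 4.98191 / 4.26384809 = 1.168407 mm/s


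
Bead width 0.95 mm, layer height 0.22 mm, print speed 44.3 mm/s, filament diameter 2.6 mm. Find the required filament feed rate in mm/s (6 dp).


Q = 0.95 * 0.22 * 44.3 = 9.2587 mm^3/s
A_fil = pi*(2.6/2)^2 = 5.30929158 mm^2
v_feed = 9.2587 / 5.30929158 = 1.743867 mm/s


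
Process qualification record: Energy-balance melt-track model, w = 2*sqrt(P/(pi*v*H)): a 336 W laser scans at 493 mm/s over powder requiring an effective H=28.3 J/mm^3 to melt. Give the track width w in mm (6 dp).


w = 2*sqrt(336/(pi*493*28.3)) = 0.175109 mm


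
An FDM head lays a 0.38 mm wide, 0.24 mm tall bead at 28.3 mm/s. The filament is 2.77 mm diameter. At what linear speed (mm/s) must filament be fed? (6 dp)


Q = 0.38 * 0.24 * 28.3 = 2.58096 mm^3/s
A_fil = pi*(2.77/2)^2 = 6.02628157 mm^2
v_feed = 2.58096 / 6.02628157 = 0.428284 mm/s


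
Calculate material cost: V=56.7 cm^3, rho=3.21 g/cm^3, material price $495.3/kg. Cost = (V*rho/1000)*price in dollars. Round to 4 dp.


Mass = 56.7*3.21/1000 = 0.182007 kg
Cost = 0.182007 * 495.3 = 90.1481 $


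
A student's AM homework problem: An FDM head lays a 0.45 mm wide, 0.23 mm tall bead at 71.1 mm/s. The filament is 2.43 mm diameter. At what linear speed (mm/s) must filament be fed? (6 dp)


Q = 0.45 * 0.23 * 71.1 = 7.35885 mm^3/s
A_fil = pi*(2.43/2)^2 = 4.63769762 mm^2
v_feed = 7.35885 / 4.63769762 = 1.586746 mm/s


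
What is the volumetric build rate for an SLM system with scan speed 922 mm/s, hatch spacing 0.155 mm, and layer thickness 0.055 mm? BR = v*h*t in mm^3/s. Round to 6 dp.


Rate = 922 * 0.155 * 0.055 = 7.86005 mm^3/s


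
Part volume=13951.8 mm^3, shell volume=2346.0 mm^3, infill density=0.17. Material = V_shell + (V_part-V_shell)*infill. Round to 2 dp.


V_infill = (13951.8 - 2346.0) * 0.17 = 1972.99
V_total = 2346.0 + 1972.99 = 4318.99 mm^3


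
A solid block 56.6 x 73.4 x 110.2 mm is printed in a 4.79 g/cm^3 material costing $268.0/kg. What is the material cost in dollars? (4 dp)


V = 56.6 * 73.4 * 110.2 = 457819.288 mm^3 = 457.819288 cm^3
Mass = 457.819288 * 4.79 / 1000 = 2.19295439 kg
Cost = 2.19295439 * 268.0 = 587.7118 $


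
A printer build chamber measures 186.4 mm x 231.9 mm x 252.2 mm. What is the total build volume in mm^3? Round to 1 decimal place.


V = 186.4 * 231.9 * 252.2 = 10901637.6 mm^3


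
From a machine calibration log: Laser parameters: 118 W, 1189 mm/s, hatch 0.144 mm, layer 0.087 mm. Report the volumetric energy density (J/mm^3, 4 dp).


E = 118 / (1189*0.144*0.087) = 7.9217 J/mm^3


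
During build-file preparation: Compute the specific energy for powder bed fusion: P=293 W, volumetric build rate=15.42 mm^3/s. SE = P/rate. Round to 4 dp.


SE = 293 / 15.42 = 19.0013 J/mm^3


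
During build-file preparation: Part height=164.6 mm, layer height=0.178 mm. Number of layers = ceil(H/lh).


Layers = ceil(164.6/0.178) = 925


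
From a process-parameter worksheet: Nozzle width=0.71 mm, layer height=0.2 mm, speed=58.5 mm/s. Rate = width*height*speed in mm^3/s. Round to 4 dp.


Rate = 0.71 * 0.2 * 58.5 = 8.307 mm^3/s


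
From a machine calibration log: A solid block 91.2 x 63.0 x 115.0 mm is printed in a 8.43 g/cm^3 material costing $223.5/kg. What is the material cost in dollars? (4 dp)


V = 91.2 * 63.0 * 115.0 = 660744.0 mm^3 = 660.744 cm^3
Mass = 660.744 * 8.43 / 1000 = 5.57007192 kg
Cost = 5.57007192 * 223.5 = 1244.9111 $


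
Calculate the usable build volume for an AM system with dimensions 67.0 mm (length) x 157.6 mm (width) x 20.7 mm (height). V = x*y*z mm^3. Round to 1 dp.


V = 67.0 * 157.6 * 20.7 = 218575.4 mm^3


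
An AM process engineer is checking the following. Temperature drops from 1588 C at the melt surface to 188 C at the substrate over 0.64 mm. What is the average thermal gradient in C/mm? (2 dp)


G = (1588-188)/0.64 = 2187.5 C/mm


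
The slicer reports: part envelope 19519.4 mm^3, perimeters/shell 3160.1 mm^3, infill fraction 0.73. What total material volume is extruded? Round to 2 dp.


V_infill = (19519.4 - 3160.1) * 0.73 = 11942.29
V_total = 3160.1 + 11942.29 = 15102.39 mm^3


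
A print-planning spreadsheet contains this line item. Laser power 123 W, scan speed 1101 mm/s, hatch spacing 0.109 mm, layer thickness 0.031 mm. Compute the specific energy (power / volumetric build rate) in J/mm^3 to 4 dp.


Build rate = 1101 * 0.109 * 0.031 = 3.720279 mm^3/s
SE = 123 / 3.720279 = 33.062 J/mm^3


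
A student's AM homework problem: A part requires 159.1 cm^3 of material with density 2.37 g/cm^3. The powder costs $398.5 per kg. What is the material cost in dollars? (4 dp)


Mass = 159.1*2.37/1000 = 0.377067 kg
Cost = 0.377067 * 398.5 = 150.2612 $


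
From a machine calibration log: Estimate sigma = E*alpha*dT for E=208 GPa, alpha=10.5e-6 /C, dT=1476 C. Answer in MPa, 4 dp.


sigma = 208*1000 * 10.5e-6 * 1476 = 3223.584 MPa


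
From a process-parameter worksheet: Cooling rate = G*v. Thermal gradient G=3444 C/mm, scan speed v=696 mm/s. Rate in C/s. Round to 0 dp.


CR = 3444 * 696 = 2397024 C/s


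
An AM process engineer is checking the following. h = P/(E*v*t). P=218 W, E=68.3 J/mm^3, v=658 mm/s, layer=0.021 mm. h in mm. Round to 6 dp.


h = 218 / (68.3*658*0.021) = 0.230989 mm


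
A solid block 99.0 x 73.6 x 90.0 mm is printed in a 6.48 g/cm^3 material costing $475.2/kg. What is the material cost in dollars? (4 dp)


V = 99.0 * 73.6 * 90.0 = 655776.0 mm^3 = 655.776 cm^3
Mass = 655.776 * 6.48 / 1000 = 4.24942848 kg
Cost = 4.24942848 * 475.2 = 2019.3284 $


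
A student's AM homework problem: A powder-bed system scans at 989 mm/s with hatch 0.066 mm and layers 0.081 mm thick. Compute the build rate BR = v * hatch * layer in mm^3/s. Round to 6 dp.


Rate = 989 * 0.066 * 0.081 = 5.287194 mm^3/s


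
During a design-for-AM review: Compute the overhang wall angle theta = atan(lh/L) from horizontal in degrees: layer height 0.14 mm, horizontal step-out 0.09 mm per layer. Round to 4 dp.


angle = atan(0.14/0.09) = 57.2648 degrees


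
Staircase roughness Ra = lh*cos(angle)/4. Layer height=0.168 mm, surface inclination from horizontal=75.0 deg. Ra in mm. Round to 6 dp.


Ra = 0.168 * cos(75.0) / 4 = 0.01087 mm


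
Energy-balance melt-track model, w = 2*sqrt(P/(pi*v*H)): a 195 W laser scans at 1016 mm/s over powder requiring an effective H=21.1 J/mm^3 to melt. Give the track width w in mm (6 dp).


w = 2*sqrt(195/(pi*1016*21.1)) = 0.107618 mm


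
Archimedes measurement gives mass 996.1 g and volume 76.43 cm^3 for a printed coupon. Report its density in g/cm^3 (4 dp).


rho = 996.1 / 76.43 = 13.0328 g/cm^3


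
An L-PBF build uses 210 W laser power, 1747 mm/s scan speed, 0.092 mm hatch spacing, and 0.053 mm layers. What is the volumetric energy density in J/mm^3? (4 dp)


E = 210 / (1747*0.092*0.053) = 24.6526 J/mm^3


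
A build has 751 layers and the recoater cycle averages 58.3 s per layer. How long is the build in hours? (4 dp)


t = 751 * 58.3 / 3600 = 12.162 hrs


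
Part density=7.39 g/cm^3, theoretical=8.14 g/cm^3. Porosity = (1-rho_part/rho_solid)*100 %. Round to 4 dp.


Porosity = (1-7.39/8.14)*100 = 9.2138 %


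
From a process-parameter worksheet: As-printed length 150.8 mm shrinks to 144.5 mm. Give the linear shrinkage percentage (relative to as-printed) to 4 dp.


Shrinkage = ((150.8-144.5)/150.8)*100 = 4.1777 %


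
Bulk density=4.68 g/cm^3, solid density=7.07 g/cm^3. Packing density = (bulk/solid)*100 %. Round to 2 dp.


Packing = (4.68/7.07)*100 = 66.2 %


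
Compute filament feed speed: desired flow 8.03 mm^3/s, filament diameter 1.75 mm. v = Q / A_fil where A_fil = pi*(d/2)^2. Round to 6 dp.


A = pi*(1.75/2)^2 = 2.405282
v = 8.03 / 2.405282 = 3.338486 mm/s


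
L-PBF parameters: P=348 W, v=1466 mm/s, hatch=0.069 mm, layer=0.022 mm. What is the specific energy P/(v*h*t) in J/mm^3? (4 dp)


Build rate = 1466 * 0.069 * 0.022 = 2.225388 mm^3/s
SE = 348 / 2.225388 = 156.3772 J/mm^3


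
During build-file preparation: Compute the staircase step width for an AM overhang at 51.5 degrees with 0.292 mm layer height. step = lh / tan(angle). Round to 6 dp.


step = 0.292 / tan(51.5) = 0.232267 mm


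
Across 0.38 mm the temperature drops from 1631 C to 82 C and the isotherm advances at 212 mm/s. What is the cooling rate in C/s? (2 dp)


G = (1631-82)/0.38 = 4076.31578947 C/mm
CR = 4076.31578947 * 212 = 864178.95 C/s


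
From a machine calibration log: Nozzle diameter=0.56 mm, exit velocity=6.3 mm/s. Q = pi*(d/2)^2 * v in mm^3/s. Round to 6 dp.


A = pi*(0.56/2)^2 = 0.24630086 mm^2
Q = 0.24630086 * 6.3 = 1.551695 mm^3/s


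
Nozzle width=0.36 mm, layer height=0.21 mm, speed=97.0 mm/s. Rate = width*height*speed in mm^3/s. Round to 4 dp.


Rate = 0.36 * 0.21 * 97.0 = 7.3332 mm^3/s


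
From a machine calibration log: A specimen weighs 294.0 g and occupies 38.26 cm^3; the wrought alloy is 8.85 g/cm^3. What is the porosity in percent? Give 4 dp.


rho_part = 294.0 / 38.26 = 7.68426555 g/cm^3
Porosity = (1 - 7.68426555/8.85)*100 = 13.1721 %


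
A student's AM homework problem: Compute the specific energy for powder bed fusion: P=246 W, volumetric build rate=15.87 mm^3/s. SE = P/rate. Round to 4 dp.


SE = 246 / 15.87 = 15.5009 J/mm^3


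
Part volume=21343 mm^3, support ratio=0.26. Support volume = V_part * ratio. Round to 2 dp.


V_support = 21343 * 0.26 = 5549.18 mm^3


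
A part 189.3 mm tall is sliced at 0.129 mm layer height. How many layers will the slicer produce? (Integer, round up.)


Layers = ceil(189.3/0.129) = 1468


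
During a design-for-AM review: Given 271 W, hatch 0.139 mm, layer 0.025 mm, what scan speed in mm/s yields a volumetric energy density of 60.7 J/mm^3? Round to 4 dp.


v = 271 / (60.7*0.139*0.025) = 1284.7712 mm/s


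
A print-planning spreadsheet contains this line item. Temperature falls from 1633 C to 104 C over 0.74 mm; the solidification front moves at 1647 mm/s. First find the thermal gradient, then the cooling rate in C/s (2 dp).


G = (1633-104)/0.74 = 2066.21621622 C/mm
CR = 2066.21621622 * 1647 = 3403058.11 C/s


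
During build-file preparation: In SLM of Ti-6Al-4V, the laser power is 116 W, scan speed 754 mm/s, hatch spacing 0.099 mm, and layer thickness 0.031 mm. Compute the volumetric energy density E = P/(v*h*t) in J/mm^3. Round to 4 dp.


E = 116 / (754*0.099*0.031) = 50.1291 J/mm^3


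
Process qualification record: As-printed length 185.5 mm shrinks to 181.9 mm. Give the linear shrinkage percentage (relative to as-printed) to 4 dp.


Shrinkage = ((185.5-181.9)/185.5)*100 = 1.9407 %


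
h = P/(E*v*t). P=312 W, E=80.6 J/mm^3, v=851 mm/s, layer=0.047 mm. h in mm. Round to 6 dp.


h = 312 / (80.6*851*0.047) = 0.096781 mm


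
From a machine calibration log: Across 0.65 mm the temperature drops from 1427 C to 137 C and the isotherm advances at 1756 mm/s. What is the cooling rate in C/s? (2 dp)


G = (1427-137)/0.65 = 1984.61538462 C/mm
CR = 1984.61538462 * 1756 = 3484984.62 C/s


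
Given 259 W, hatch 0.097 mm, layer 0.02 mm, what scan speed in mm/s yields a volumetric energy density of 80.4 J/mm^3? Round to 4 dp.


v = 259 / (80.4*0.097*0.02) = 1660.5119 mm/s


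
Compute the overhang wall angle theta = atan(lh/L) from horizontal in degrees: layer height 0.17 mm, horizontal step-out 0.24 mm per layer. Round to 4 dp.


angle = atan(0.17/0.24) = 35.3112 degrees


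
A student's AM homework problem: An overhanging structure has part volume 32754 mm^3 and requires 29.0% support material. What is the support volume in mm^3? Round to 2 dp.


V_support = 32754 * 0.29 = 9498.66 mm^3


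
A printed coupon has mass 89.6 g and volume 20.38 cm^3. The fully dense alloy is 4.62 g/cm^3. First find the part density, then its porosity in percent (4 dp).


rho_part = 89.6 / 20.38 = 4.39646712 g/cm^3
Porosity = (1 - 4.39646712/4.62)*100 = 4.8384 %


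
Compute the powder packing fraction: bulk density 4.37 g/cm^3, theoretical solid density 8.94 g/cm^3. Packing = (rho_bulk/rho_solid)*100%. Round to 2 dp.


Packing = (4.37/8.94)*100 = 48.88 %


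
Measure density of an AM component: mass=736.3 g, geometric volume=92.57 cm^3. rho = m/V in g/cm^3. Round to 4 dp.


rho = 736.3 / 92.57 = 7.954 g/cm^3


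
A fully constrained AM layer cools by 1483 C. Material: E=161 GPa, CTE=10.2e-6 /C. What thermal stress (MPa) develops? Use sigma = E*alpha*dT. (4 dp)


sigma = 161*1000 * 10.2e-6 * 1483 = 2435.3826 MPa


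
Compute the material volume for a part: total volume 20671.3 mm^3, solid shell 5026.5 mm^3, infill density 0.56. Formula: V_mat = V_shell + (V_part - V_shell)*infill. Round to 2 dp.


V_infill = (20671.3 - 5026.5) * 0.56 = 8761.09
V_total = 5026.5 + 8761.09 = 13787.59 mm^3


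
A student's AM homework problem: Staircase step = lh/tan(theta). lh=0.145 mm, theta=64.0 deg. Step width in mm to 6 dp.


step = 0.145 / tan(64.0) = 0.070721 mm


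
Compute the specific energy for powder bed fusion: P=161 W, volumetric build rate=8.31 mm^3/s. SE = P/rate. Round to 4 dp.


SE = 161 / 8.31 = 19.3742 J/mm^3


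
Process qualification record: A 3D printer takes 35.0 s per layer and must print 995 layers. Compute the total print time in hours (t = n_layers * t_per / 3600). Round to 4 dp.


t = 995 * 35.0 / 3600 = 9.6736 hrs


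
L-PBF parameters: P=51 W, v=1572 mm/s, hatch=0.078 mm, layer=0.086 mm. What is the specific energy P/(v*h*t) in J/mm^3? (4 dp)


Build rate = 1572 * 0.078 * 0.086 = 10.544976 mm^3/s
SE = 51 / 10.544976 = 4.8364 J/mm^3


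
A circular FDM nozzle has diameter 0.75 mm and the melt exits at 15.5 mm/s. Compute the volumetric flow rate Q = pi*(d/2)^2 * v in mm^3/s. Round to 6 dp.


A = pi*(0.75/2)^2 = 0.44178647 mm^2
Q = 0.44178647 * 15.5 = 6.84769 mm^3/s


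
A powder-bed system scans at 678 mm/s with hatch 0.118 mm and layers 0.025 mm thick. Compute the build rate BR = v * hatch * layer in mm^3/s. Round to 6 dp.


Rate = 678 * 0.118 * 0.025 = 2.0001 mm^3/s


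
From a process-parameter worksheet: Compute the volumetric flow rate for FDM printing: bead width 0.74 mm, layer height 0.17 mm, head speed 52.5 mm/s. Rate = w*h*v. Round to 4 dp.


Rate = 0.74 * 0.17 * 52.5 = 6.6045 mm^3/s


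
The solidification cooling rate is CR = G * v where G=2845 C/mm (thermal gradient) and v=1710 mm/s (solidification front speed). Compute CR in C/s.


CR = 2845 * 1710 = 4864950 C/s


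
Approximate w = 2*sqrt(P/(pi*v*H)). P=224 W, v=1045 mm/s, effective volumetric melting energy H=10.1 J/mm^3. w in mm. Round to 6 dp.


w = 2*sqrt(224/(pi*1045*10.1)) = 0.164384 mm


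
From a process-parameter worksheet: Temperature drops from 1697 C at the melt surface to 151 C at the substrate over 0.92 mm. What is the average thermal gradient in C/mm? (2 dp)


G = (1697-151)/0.92 = 1680.43 C/mm
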